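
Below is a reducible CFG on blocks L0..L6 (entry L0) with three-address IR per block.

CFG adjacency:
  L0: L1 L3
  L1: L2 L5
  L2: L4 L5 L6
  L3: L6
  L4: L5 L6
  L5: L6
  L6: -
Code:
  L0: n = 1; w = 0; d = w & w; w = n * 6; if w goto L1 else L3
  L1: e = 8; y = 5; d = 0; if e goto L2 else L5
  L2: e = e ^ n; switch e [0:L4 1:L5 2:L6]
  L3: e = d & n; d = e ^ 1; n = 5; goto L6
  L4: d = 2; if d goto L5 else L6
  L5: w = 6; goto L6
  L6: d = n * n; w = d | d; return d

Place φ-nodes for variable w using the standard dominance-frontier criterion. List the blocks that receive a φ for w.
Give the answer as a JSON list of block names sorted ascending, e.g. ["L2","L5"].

Answer: ["L6"]

Derivation:
idom tree: L1←L0 L2←L1 L3←L0 L4←L2 L5←L1 L6←L0
Dom∩ at merges:
  L5: preds {L1,L2,L4}: {L0,L1} ∩ {L0,L1,L2} ∩ {L0,L1,L2,L4} = {L0,L1}; idom=L1
  L6: preds {L2,L3,L4,L5}: {L0,L1,L2} ∩ {L0,L3} ∩ {L0,L1,L2,L4} ∩ {L0,L1,L5} = {L0}; idom=L0

DF derivation:
  L5←L1: walk · to L1
  L5←L2: walk L2 to L1
  L5←L4: walk L4→L2 to L1
  L6←L2: walk L2→L1 to L0
  L6←L3: walk L3 to L0
  L6←L4: walk L4→L2→L1 to L0
  L6←L5: walk L5→L1 to L0
  L0: DF=∅
  L1: DF={L6}
  L2: DF={L5,L6}
  L3: DF={L6}
  L4: DF={L5,L6}
  L5: DF={L6}
  L6: DF=∅

φ for w: defs {L0,L5,L6}
  DF⁺ = {L6}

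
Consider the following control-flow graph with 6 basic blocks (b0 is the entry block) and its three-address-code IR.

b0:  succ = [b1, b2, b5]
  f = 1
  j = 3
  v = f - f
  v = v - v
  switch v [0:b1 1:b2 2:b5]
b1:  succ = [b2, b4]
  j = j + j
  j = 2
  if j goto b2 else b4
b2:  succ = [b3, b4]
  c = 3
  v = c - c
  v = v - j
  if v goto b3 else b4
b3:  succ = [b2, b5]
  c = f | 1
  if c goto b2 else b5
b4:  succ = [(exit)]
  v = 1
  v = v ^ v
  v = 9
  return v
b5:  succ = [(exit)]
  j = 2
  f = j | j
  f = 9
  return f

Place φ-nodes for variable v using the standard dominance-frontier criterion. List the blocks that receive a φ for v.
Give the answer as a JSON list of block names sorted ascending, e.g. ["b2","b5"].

idom tree: b1←b0 b2←b0 b3←b2 b4←b0 b5←b0
Join-block Dom:
  b2: preds {b0,b1,b3}: {b0} ∩ {b0,b1} ∩ {b0,b2,b3} = {b0}; idom=b0
  b4: preds {b1,b2}: {b0,b1} ∩ {b0,b2} = {b0}; idom=b0
  b5: preds {b0,b3}: {b0} ∩ {b0,b2,b3} = {b0}; idom=b0

DF walk-up:
  join b2 pred b0: · stop@b0
  join b2 pred b1: b1 stop@b0
  join b2 pred b3: b3→b2 stop@b0
  join b4 pred b1: b1 stop@b0
  join b4 pred b2: b2 stop@b0
  join b5 pred b0: · stop@b0
  join b5 pred b3: b3→b2 stop@b0
  b0 → ∅
  b1 → {b2,b4}
  b2 → {b2,b4,b5}
  b3 → {b2,b5}
  b4 → ∅
  b5 → ∅

φ for v: defs {b0,b2,b4}
  DF⁺ = {b2,b4,b5}

Answer: ["b2", "b4", "b5"]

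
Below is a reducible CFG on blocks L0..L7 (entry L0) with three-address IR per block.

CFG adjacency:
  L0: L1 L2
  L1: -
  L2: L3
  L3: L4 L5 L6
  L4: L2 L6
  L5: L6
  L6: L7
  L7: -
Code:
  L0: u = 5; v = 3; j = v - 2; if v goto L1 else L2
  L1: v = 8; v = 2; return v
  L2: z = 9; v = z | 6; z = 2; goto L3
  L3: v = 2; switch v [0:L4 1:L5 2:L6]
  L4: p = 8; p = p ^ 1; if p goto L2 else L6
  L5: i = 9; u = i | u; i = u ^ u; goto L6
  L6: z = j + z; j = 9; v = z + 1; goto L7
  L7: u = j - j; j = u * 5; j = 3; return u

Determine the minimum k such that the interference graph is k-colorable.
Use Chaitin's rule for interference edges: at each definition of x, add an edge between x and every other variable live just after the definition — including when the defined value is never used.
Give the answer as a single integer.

Answer: 4

Analysis:
Per-block:
  L0: def={j,u,v} ue=∅
  L1: def={v} ue=∅
  L2: def={v,z} ue=∅
  L3: def={v} ue=∅
  L4: def={p} ue=∅
  L5: def={i,u} ue={u}
  L6: def={j,v,z} ue={j,z}
  L7: def={j,u} ue={j}

Live sets:
  live L0: ∅→{j,u}
  live L1: ∅→∅
  live L2: {j,u}→{j,u,z}
  live L3: {j,u,z}→{j,u,z}
  live L4: {j,u,z}→{j,u,z}
  live L5: {j,u,z}→{j,z}
  live L6: {j,z}→{j}
  live L7: {j}→∅

Interfere edges:
  i — {j,u,z}
  j — {i,p,u,v,z}
  p — {j,u,z}
  u — {i,j,p,v,z}
  v — {j,u,z}
  z — {i,j,p,u,v}

Registers:
  lower bound: {i,j,u,z} mutually conflict ⇒ χ ≥ 4
  assign i→r3 j→r0 p→r3 u→r1 v→r3 z→r2 — no edge inside a register ⇒ χ ≤ 4
  χ = 4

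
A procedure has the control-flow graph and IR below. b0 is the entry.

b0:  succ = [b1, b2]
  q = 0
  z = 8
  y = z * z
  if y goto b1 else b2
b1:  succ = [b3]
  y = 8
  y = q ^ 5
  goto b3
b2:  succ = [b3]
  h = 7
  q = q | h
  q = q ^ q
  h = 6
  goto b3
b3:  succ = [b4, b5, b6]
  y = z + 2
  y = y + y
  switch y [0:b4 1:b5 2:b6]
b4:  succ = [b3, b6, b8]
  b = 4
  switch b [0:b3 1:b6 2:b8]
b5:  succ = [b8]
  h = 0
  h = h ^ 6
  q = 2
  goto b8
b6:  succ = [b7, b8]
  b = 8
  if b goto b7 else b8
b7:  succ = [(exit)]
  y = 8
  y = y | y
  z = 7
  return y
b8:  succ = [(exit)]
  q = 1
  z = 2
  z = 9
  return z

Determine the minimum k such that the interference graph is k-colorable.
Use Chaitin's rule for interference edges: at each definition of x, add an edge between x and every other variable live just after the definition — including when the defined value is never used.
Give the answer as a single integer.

Answer: 3

Derivation:
def/use:
  b0: def={q,y,z} ue=∅
  b1: def={y} ue={q}
  b2: def={h,q} ue={q}
  b3: def={y} ue={z}
  b4: def={b} ue=∅
  b5: def={h,q} ue=∅
  b6: def={b} ue=∅
  b7: def={y,z} ue=∅
  b8: def={q,z} ue=∅

Backward fixpoint:
  b0 li=∅ lo={q,z}
  b1 li={q,z} lo={z}
  b2 li={q,z} lo={z}
  b3 li={z} lo={z}
  b4 li={z} lo={z}
  b5 li=∅ lo=∅
  b6 li=∅ lo=∅
  b7 li=∅ lo=∅
  b8 li=∅ lo=∅

Interference:
  b — {z}
  h — {q,z}
  q — {h,y,z}
  y — {q,z}
  z — {b,h,q,y}

Colouring:
  {h,q,z} pairwise interfere (3-clique) ⇒ χ ≥ 3
  assign b→c1 h→c2 q→c1 y→c2 z→c0 — no edge inside a register ⇒ χ ≤ 3
  χ = 3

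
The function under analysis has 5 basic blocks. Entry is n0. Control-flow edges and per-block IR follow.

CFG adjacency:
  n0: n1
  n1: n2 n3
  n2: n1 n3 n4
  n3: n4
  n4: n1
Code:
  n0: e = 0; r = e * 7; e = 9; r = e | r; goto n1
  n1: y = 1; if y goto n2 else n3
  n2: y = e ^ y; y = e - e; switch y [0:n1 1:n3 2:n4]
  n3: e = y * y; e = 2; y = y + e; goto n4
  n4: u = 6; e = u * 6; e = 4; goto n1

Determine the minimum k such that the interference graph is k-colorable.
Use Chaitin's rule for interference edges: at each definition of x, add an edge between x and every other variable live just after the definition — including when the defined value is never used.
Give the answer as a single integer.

Per-block:
  n0: def={e,r} ue=∅
  n1: def={y} ue=∅
  n2: def={y} ue={e,y}
  n3: def={e,y} ue={y}
  n4: def={e,u} ue=∅

Liveness:
  n0 li=∅ lo={e}
  n1 li={e} lo={e,y}
  n2 li={e,y} lo={e,y}
  n3 li={y} lo=∅
  n4 li=∅ lo={e}

Interfere edges:
  e: {r,y}
  r: {e}
  u: ∅
  y: {e}

Chromatic number:
  {e,r} pairwise interfere (2-clique) ⇒ χ ≥ 2
  assign e→r0 r→r1 u→r0 y→r1 — no edge inside a register ⇒ χ ≤ 2
  χ = 2

Answer: 2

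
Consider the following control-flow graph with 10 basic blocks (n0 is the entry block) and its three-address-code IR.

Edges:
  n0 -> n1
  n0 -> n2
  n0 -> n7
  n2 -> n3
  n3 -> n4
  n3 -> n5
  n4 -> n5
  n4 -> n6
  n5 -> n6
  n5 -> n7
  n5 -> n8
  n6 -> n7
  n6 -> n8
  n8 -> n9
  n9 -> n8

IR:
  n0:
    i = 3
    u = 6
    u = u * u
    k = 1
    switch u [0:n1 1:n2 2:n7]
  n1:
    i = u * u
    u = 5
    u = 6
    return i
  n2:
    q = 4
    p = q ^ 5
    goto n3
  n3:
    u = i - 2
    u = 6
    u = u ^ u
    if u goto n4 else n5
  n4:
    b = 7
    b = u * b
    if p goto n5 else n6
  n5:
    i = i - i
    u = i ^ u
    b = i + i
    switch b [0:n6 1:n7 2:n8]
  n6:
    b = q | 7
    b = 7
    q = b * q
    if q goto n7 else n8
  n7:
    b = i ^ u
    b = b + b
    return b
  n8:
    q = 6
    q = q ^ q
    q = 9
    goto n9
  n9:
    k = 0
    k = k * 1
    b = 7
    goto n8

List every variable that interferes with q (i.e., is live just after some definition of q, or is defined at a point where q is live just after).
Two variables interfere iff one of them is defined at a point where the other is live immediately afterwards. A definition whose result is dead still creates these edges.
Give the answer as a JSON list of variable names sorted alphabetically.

Block summaries:
  n0 def {i,k,u} use ∅
  n1 def {i,u} use {u}
  n2 def {p,q} use ∅
  n3 def {u} use {i}
  n4 def {b} use {p,u}
  n5 def {b,i,u} use {i,u}
  n6 def {b,q} use {q}
  n7 def {b} use {i,u}
  n8 def {q} use ∅
  n9 def {b,k} use ∅

Backward fixpoint:
  live n0: ∅→{i,u}
  live n1: {u}→∅
  live n2: {i}→{i,p,q}
  live n3: {i,p,q}→{i,p,q,u}
  live n4: {i,p,q,u}→{i,q,u}
  live n5: {i,q,u}→{i,q,u}
  live n6: {i,q,u}→{i,u}
  live n7: {i,u}→∅
  live n8: ∅→∅
  live n9: ∅→∅

Conflict graph:
  b: {i,p,q,u}
  i: {b,k,p,q,u}
  k: {i,u}
  p: {b,i,q,u}
  q: {b,i,p,u}
  u: {b,i,k,p,q}

N(q) = ["b", "i", "p", "u"]

Answer: ["b", "i", "p", "u"]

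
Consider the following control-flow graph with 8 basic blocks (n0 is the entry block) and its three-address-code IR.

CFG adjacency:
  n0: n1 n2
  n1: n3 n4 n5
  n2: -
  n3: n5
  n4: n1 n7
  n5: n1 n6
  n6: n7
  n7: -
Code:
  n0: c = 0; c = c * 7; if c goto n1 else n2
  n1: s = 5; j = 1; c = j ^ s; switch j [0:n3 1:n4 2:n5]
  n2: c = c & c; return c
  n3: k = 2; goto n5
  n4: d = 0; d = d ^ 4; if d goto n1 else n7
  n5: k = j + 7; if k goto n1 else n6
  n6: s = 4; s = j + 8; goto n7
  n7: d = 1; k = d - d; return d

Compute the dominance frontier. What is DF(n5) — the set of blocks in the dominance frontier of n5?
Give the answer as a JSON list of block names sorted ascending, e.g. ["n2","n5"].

idom tree: n1←n0 n2←n0 n3←n1 n4←n1 n5←n1 n6←n5 n7←n1
Join-block Dom:
  n1: preds {n0,n4,n5}: {n0} ∩ {n0,n1,n4} ∩ {n0,n1,n5} = {n0}; idom=n0
  n5: preds {n1,n3}: {n0,n1} ∩ {n0,n1,n3} = {n0,n1}; idom=n1
  n7: preds {n4,n6}: {n0,n1,n4} ∩ {n0,n1,n5,n6} = {n0,n1}; idom=n1

DF derivation:
  n1←n0: walk · to n0
  n1←n4: walk n4→n1 to n0
  n1←n5: walk n5→n1 to n0
  n5←n1: walk · to n1
  n5←n3: walk n3 to n1
  n7←n4: walk n4 to n1
  n7←n6: walk n6→n5 to n1
  DF(n0)=∅
  DF(n1)={n1}
  DF(n2)=∅
  DF(n3)={n5}
  DF(n4)={n1,n7}
  DF(n5)={n1,n7}
  DF(n6)={n7}
  DF(n7)=∅

DF(n5) = ["n1", "n7"]

Answer: ["n1", "n7"]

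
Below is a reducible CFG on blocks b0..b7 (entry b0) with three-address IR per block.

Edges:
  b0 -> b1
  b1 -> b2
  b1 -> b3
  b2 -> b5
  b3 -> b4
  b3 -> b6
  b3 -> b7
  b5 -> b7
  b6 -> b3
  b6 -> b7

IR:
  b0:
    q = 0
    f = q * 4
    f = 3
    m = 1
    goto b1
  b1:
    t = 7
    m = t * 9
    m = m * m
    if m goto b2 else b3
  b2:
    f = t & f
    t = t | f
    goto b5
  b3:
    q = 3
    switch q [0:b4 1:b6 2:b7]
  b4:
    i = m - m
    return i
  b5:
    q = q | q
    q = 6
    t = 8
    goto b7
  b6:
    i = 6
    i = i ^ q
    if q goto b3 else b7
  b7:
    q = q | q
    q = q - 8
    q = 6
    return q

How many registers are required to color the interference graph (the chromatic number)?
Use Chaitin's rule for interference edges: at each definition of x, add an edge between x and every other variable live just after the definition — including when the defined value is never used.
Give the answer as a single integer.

Block summaries:
  b0: {f,m,q} / ∅
  b1: {m,t} / ∅
  b2: {f,t} / {f,t}
  b3: {q} / ∅
  b4: {i} / {m}
  b5: {q,t} / {q}
  b6: {i} / {q}
  b7: {q} / {q}

Liveness:
  b0 li=∅ lo={f,q}
  b1 li={f,q} lo={f,m,q,t}
  b2 li={f,q,t} lo={q}
  b3 li={m} lo={m,q}
  b4 li={m} lo=∅
  b5 li={q} lo={q}
  b6 li={m,q} lo={m,q}
  b7 li={q} lo=∅

Interfere edges:
  f↔{m,q,t}
  i↔{m,q}
  m↔{f,i,q,t}
  q↔{f,i,m,t}
  t↔{f,m,q}

Chromatic number:
  {f,m,q,t} pairwise interfere (4-clique) ⇒ χ ≥ 4
  assign f→c2 i→c2 m→c0 q→c1 t→c3 — no edge inside a register ⇒ χ ≤ 4
  χ = 4

Answer: 4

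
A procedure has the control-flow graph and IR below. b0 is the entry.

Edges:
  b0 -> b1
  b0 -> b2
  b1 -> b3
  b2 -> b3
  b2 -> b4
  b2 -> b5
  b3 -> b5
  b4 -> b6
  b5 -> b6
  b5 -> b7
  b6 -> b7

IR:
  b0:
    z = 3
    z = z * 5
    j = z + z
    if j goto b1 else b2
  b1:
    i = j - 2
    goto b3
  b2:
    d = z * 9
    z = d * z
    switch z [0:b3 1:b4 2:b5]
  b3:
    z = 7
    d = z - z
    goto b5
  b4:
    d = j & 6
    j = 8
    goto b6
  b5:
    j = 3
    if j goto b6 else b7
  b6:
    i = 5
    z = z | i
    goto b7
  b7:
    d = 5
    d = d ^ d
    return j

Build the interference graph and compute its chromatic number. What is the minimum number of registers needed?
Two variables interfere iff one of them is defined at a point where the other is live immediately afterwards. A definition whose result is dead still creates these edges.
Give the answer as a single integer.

Answer: 3

Analysis:
def/use:
  b0 def {j,z} use ∅
  b1 def {i} use {j}
  b2 def {d,z} use {z}
  b3 def {d,z} use ∅
  b4 def {d,j} use {j}
  b5 def {j} use ∅
  b6 def {i,z} use {z}
  b7 def {d} use {j}

Backward fixpoint:
  b0 li=∅ lo={j,z}
  b1 li={j} lo=∅
  b2 li={j,z} lo={j,z}
  b3 li=∅ lo={z}
  b4 li={j,z} lo={j,z}
  b5 li={z} lo={j,z}
  b6 li={j,z} lo={j}
  b7 li={j} lo=∅

Interference:
  d: {j,z}
  i: {j,z}
  j: {d,i,z}
  z: {d,i,j}

Registers:
  clique {d,j,z} ⇒ need ≥ 3
  assign d→R2 i→R2 j→R0 z→R1 — no edge inside a register ⇒ χ ≤ 3
  χ = 3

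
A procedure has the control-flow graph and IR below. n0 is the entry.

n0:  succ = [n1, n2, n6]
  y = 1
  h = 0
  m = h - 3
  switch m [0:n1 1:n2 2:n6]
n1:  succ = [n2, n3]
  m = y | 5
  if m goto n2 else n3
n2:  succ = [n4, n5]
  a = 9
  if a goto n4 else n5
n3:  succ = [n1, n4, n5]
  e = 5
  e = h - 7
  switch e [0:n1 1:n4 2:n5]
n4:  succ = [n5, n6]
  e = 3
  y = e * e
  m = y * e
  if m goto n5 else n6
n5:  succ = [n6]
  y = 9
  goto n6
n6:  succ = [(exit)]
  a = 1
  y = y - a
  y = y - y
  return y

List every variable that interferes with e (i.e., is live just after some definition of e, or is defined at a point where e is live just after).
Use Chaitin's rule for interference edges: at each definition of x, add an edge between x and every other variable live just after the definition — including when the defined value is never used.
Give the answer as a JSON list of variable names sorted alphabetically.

Per-block:
  n0 def {h,m,y} use ∅
  n1 def {m} use {y}
  n2 def {a} use ∅
  n3 def {e} use {h}
  n4 def {e,m,y} use ∅
  n5 def {y} use ∅
  n6 def {a,y} use {y}

Live sets:
  live n0: ∅→{h,y}
  live n1: {h,y}→{h,y}
  live n2: ∅→∅
  live n3: {h,y}→{h,y}
  live n4: ∅→{y}
  live n5: ∅→{y}
  live n6: {y}→∅

Interfere edges:
  a↔{y}
  e↔{h,y}
  h↔{e,m,y}
  m↔{h,y}
  y↔{a,e,h,m}

N(e) = ["h", "y"]

Answer: ["h", "y"]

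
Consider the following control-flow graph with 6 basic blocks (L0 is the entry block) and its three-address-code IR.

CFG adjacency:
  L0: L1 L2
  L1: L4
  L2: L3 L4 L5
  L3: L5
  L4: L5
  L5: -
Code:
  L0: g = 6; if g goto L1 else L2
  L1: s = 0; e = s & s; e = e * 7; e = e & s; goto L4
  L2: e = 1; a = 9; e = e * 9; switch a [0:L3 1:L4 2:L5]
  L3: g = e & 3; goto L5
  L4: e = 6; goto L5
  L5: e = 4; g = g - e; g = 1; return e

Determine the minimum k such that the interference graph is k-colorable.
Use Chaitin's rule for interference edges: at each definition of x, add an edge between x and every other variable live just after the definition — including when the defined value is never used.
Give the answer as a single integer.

Answer: 3

Derivation:
Per-block:
  L0: {g} / ∅
  L1: {e,s} / ∅
  L2: {a,e} / ∅
  L3: {g} / {e}
  L4: {e} / ∅
  L5: {e,g} / {g}

Liveness:
  live L0: ∅→{g}
  live L1: {g}→{g}
  live L2: {g}→{e,g}
  live L3: {e}→{g}
  live L4: {g}→{g}
  live L5: {g}→∅

Interference:
  a — {e,g}
  e — {a,g,s}
  g — {a,e,s}
  s — {e,g}

Registers:
  lower bound: {a,e,g} mutually conflict ⇒ χ ≥ 3
  3-colouring: r0={e}  r1={g}  r2={a,s}
  χ = 3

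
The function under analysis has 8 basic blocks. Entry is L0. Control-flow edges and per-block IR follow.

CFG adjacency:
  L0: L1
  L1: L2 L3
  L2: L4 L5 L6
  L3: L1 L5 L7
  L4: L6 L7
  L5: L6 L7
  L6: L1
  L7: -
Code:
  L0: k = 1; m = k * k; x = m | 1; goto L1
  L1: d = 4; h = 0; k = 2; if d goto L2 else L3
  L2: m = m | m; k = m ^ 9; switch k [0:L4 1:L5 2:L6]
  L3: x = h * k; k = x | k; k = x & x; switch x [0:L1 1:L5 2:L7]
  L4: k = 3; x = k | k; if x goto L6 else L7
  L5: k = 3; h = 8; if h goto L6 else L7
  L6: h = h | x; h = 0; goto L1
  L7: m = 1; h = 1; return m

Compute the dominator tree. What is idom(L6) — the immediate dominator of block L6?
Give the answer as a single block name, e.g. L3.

Answer: L1

Analysis:
idom tree: L1←L0 L2←L1 L3←L1 L4←L2 L5←L1 L6←L1 L7←L1
Dom at joins:
  L1: preds {L0,L3,L6}: {L0} ∩ {L0,L1,L3} ∩ {L0,L1,L6} = {L0}; idom=L0
  L5: preds {L2,L3}: {L0,L1,L2} ∩ {L0,L1,L3} = {L0,L1}; idom=L1
  L6: preds {L2,L4,L5}: {L0,L1,L2} ∩ {L0,L1,L2,L4} ∩ {L0,L1,L5} = {L0,L1}; idom=L1
  L7: preds {L3,L4,L5}: {L0,L1,L3} ∩ {L0,L1,L2,L4} ∩ {L0,L1,L5} = {L0,L1}; idom=L1

idom(L6) = L1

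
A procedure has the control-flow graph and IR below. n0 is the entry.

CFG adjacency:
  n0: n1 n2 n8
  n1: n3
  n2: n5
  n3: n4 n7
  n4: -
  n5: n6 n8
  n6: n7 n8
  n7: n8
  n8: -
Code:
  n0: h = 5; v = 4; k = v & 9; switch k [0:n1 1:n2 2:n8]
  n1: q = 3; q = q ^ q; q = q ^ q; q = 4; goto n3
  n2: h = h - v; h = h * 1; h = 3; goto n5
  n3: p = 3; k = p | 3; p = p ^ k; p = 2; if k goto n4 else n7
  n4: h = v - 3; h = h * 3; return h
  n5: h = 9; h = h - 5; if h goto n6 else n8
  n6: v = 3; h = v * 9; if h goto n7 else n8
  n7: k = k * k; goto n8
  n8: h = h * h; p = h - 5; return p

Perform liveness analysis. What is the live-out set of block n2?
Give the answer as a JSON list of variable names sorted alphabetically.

Answer: ["k"]

Working:
Block summaries:
  n0: def={h,k,v} ue=∅
  n1: def={q} ue=∅
  n2: def={h} ue={h,v}
  n3: def={k,p} ue=∅
  n4: def={h} ue={v}
  n5: def={h} ue=∅
  n6: def={h,v} ue=∅
  n7: def={k} ue={k}
  n8: def={h,p} ue={h}

Live sets:
  live n0: ∅→{h,k,v}
  live n1: {h,v}→{h,v}
  live n2: {h,k,v}→{k}
  live n3: {h,v}→{h,k,v}
  live n4: {v}→∅
  live n5: {k}→{h,k}
  live n6: {k}→{h,k}
  live n7: {h,k}→{h}
  live n8: {h}→∅

live-out(n2) = ["k"]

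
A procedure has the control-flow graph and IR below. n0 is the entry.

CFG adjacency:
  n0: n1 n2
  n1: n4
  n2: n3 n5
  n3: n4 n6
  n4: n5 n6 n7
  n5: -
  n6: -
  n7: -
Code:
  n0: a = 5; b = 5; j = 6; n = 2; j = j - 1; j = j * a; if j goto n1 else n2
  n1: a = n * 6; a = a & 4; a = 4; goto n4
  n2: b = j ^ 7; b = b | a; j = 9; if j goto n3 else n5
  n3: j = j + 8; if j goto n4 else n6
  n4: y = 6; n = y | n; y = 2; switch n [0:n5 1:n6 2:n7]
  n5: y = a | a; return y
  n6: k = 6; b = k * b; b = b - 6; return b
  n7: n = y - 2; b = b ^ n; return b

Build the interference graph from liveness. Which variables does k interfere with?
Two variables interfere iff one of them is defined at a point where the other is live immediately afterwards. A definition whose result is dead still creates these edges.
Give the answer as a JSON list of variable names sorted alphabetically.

Answer: ["b"]

Working:
def/use:
  n0: def={a,b,j,n} ue=∅
  n1: def={a} ue={n}
  n2: def={b,j} ue={a,j}
  n3: def={j} ue={j}
  n4: def={n,y} ue={n}
  n5: def={y} ue={a}
  n6: def={b,k} ue={b}
  n7: def={b,n} ue={b,y}

Live sets:
  live n0: ∅→{a,b,j,n}
  live n1: {b,n}→{a,b,n}
  live n2: {a,j,n}→{a,b,j,n}
  live n3: {a,b,j,n}→{a,b,n}
  live n4: {a,b,n}→{a,b,y}
  live n5: {a}→∅
  live n6: {b}→∅
  live n7: {b,y}→∅

Conflict graph:
  a↔{b,j,n,y}
  b↔{a,j,k,n,y}
  j↔{a,b,n}
  k↔{b}
  n↔{a,b,j,y}
  y↔{a,b,n}

N(k) = ["b"]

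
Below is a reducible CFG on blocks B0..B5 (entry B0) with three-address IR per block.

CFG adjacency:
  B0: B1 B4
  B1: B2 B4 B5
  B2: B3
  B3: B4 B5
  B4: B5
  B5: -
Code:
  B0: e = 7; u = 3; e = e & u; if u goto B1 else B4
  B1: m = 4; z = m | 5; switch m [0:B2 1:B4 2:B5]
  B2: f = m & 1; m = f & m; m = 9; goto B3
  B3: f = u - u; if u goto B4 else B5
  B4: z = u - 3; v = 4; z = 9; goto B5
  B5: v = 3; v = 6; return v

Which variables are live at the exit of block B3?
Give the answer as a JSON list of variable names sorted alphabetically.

Block summaries:
  B0 def {e,u} use ∅
  B1 def {m,z} use ∅
  B2 def {f,m} use {m}
  B3 def {f} use {u}
  B4 def {v,z} use {u}
  B5 def {v} use ∅

Live sets:
  B0 li=∅ lo={u}
  B1 li={u} lo={m,u}
  B2 li={m,u} lo={u}
  B3 li={u} lo={u}
  B4 li={u} lo=∅
  B5 li=∅ lo=∅

live-out(B3) = ["u"]

Answer: ["u"]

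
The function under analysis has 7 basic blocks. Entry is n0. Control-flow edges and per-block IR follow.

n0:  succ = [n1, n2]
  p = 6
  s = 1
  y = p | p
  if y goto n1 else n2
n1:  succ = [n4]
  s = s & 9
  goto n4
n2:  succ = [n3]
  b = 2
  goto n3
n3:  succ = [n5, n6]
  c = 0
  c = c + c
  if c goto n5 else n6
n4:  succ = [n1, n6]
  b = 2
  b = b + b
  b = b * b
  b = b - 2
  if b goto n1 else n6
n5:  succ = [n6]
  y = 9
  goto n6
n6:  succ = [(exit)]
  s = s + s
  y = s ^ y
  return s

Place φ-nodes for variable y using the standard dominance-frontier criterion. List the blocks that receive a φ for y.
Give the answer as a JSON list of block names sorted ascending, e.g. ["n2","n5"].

idom tree: n1←n0 n2←n0 n3←n2 n4←n1 n5←n3 n6←n0
Dom at joins:
  n1: preds {n0,n4}: {n0} ∩ {n0,n1,n4} = {n0}; idom=n0
  n6: preds {n3,n4,n5}: {n0,n2,n3} ∩ {n0,n1,n4} ∩ {n0,n2,n3,n5} = {n0}; idom=n0

Frontier:
  n1←n0: walk · to n0
  n1←n4: walk n4→n1 to n0
  n6←n3: walk n3→n2 to n0
  n6←n4: walk n4→n1 to n0
  n6←n5: walk n5→n3→n2 to n0
  n0: DF=∅
  n1: DF={n1,n6}
  n2: DF={n6}
  n3: DF={n6}
  n4: DF={n1,n6}
  n5: DF={n6}
  n6: DF=∅

φ for y: defs {n0,n5,n6}
  DF⁺ = {n6}

Answer: ["n6"]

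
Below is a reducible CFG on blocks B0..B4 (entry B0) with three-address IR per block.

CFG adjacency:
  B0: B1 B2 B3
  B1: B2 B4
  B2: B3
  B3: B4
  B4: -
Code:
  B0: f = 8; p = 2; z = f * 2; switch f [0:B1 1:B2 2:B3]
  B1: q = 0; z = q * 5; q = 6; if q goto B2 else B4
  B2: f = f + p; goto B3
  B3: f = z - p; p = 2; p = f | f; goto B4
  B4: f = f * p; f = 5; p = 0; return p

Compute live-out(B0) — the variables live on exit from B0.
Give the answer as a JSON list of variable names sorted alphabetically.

Block summaries:
  B0 def {f,p,z} use ∅
  B1 def {q,z} use ∅
  B2 def {f} use {f,p}
  B3 def {f,p} use {p,z}
  B4 def {f,p} use {f,p}

Backward fixpoint:
  B0: in=∅ out={f,p,z}
  B1: in={f,p} out={f,p,z}
  B2: in={f,p,z} out={p,z}
  B3: in={p,z} out={f,p}
  B4: in={f,p} out=∅

live-out(B0) = ["f", "p", "z"]

Answer: ["f", "p", "z"]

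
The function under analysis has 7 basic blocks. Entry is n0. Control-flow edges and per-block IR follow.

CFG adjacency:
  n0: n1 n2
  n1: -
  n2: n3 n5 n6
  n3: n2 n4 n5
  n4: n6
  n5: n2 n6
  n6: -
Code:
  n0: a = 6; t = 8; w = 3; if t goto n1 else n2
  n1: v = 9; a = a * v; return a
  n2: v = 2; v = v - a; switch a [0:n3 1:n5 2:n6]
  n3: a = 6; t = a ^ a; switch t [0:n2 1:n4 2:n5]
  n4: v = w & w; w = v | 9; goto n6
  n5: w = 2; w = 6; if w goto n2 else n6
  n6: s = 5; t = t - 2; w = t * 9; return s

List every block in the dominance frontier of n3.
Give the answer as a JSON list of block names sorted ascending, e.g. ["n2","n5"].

idom tree: n1←n0 n2←n0 n3←n2 n4←n3 n5←n2 n6←n2
Join-block Dom:
  n2: preds {n0,n3,n5}: {n0} ∩ {n0,n2,n3} ∩ {n0,n2,n5} = {n0}; idom=n0
  n5: preds {n2,n3}: {n0,n2} ∩ {n0,n2,n3} = {n0,n2}; idom=n2
  n6: preds {n2,n4,n5}: {n0,n2} ∩ {n0,n2,n3,n4} ∩ {n0,n2,n5} = {n0,n2}; idom=n2

DF derivation:
  join n2 pred n0: · stop@n0
  join n2 pred n3: n3→n2 stop@n0
  join n2 pred n5: n5→n2 stop@n0
  join n5 pred n2: · stop@n2
  join n5 pred n3: n3 stop@n2
  join n6 pred n2: · stop@n2
  join n6 pred n4: n4→n3 stop@n2
  join n6 pred n5: n5 stop@n2
  DF(n0)=∅
  DF(n1)=∅
  DF(n2)={n2}
  DF(n3)={n2,n5,n6}
  DF(n4)={n6}
  DF(n5)={n2,n6}
  DF(n6)=∅

DF(n3) = ["n2", "n5", "n6"]

Answer: ["n2", "n5", "n6"]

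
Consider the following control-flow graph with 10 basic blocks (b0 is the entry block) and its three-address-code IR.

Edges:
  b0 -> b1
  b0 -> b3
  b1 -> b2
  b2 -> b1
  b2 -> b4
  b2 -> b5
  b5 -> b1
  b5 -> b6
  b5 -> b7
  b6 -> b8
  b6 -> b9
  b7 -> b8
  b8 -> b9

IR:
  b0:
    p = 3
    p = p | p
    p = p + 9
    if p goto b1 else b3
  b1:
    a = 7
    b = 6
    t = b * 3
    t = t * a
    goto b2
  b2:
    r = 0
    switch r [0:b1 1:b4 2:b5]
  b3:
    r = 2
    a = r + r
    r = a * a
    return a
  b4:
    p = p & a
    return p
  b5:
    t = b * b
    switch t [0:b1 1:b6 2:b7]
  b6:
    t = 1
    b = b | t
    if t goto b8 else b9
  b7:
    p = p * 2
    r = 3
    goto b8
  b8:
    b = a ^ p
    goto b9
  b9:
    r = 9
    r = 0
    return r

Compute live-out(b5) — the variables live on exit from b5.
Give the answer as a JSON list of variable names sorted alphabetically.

Answer: ["a", "b", "p"]

Analysis:
def/use:
  b0: def={p} ue=∅
  b1: def={a,b,t} ue=∅
  b2: def={r} ue=∅
  b3: def={a,r} ue=∅
  b4: def={p} ue={a,p}
  b5: def={t} ue={b}
  b6: def={b,t} ue={b}
  b7: def={p,r} ue={p}
  b8: def={b} ue={a,p}
  b9: def={r} ue=∅

Backward fixpoint:
  b0: in=∅ out={p}
  b1: in={p} out={a,b,p}
  b2: in={a,b,p} out={a,b,p}
  b3: in=∅ out=∅
  b4: in={a,p} out=∅
  b5: in={a,b,p} out={a,b,p}
  b6: in={a,b,p} out={a,p}
  b7: in={a,p} out={a,p}
  b8: in={a,p} out=∅
  b9: in=∅ out=∅

live-out(b5) = ["a", "b", "p"]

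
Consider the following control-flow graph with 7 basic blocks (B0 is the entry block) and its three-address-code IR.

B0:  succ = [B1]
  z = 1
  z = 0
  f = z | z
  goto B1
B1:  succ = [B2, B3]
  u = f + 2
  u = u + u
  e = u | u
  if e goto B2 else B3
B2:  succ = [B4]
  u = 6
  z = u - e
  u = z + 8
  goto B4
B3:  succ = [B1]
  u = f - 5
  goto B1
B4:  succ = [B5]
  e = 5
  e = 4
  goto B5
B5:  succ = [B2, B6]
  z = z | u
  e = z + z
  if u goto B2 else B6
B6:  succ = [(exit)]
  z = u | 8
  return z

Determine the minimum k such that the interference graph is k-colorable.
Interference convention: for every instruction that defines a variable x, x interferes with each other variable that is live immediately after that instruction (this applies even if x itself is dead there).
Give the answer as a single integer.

def/use:
  B0 def {f,z} use ∅
  B1 def {e,u} use {f}
  B2 def {u,z} use {e}
  B3 def {u} use {f}
  B4 def {e} use ∅
  B5 def {e,z} use {u,z}
  B6 def {z} use {u}

Live sets:
  B0: in=∅ out={f}
  B1: in={f} out={e,f}
  B2: in={e} out={u,z}
  B3: in={f} out={f}
  B4: in={u,z} out={u,z}
  B5: in={u,z} out={e,u}
  B6: in={u} out=∅

Interference:
  e: {f,u,z}
  f: {e,u}
  u: {e,f,z}
  z: {e,u}

Chromatic number:
  lower bound: {e,f,u} mutually conflict ⇒ χ ≥ 3
  3-colouring: r0={e}  r1={u}  r2={f,z}
  χ = 3

Answer: 3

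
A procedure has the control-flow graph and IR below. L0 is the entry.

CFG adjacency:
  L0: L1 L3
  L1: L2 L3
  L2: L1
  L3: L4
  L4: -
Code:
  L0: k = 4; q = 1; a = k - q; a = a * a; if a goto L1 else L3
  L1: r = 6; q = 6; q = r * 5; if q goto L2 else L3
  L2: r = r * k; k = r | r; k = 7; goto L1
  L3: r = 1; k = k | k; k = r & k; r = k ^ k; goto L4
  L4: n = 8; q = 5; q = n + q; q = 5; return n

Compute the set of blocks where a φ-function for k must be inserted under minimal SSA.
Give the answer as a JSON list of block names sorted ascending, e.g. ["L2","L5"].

idom tree: L1←L0 L2←L1 L3←L0 L4←L3
Join-block Dom:
  L1: preds {L0,L2}: {L0} ∩ {L0,L1,L2} = {L0}; idom=L0
  L3: preds {L0,L1}: {L0} ∩ {L0,L1} = {L0}; idom=L0

DF derivation:
  join L1 pred L0: · stop@L0
  join L1 pred L2: L2→L1 stop@L0
  join L3 pred L0: · stop@L0
  join L3 pred L1: L1 stop@L0
  DF(L0)=∅
  DF(L1)={L1,L3}
  DF(L2)={L1}
  DF(L3)=∅
  DF(L4)=∅

φ for k: defs {L0,L2,L3}
  DF⁺ = {L1,L3}

Answer: ["L1", "L3"]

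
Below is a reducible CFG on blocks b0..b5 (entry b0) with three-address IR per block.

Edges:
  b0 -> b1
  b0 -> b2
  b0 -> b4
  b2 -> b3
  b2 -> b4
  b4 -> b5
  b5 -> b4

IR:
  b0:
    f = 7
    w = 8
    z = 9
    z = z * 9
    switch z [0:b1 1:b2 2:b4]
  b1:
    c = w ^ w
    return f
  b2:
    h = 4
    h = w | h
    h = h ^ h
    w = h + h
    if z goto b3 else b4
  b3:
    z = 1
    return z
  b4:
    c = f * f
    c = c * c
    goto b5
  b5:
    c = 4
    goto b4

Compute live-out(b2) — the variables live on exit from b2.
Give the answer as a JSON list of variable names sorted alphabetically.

Per-block:
  b0: def={f,w,z} ue=∅
  b1: def={c} ue={f,w}
  b2: def={h,w} ue={w,z}
  b3: def={z} ue=∅
  b4: def={c} ue={f}
  b5: def={c} ue=∅

Live sets:
  b0: in=∅ out={f,w,z}
  b1: in={f,w} out=∅
  b2: in={f,w,z} out={f}
  b3: in=∅ out=∅
  b4: in={f} out={f}
  b5: in={f} out={f}

live-out(b2) = ["f"]

Answer: ["f"]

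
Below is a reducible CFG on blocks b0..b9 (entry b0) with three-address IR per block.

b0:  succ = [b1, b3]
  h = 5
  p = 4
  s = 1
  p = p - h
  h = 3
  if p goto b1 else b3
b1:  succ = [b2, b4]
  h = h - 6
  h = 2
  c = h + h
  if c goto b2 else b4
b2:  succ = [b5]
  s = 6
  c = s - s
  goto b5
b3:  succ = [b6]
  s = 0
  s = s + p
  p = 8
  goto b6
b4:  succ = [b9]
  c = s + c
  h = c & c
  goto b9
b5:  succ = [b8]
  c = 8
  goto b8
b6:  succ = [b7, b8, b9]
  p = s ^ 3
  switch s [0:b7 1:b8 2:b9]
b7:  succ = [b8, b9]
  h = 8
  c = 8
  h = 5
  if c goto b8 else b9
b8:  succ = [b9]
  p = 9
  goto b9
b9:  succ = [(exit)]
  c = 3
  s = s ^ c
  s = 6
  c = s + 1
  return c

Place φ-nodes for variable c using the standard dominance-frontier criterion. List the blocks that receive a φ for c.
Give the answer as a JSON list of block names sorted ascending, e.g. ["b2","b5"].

Answer: ["b8", "b9"]

Working:
idom tree: b1←b0 b2←b1 b3←b0 b4←b1 b5←b2 b6←b3 b7←b6 b8←b0 b9←b0
Join-block Dom:
  b8: preds {b5,b6,b7}: {b0,b1,b2,b5} ∩ {b0,b3,b6} ∩ {b0,b3,b6,b7} = {b0}; idom=b0
  b9: preds {b4,b6,b7,b8}: {b0,b1,b4} ∩ {b0,b3,b6} ∩ {b0,b3,b6,b7} ∩ {b0,b8} = {b0}; idom=b0

DF derivation:
  join b8 pred b5: b5→b2→b1 stop@b0
  join b8 pred b6: b6→b3 stop@b0
  join b8 pred b7: b7→b6→b3 stop@b0
  join b9 pred b4: b4→b1 stop@b0
  join b9 pred b6: b6→b3 stop@b0
  join b9 pred b7: b7→b6→b3 stop@b0
  join b9 pred b8: b8 stop@b0
  b0: DF=∅
  b1: DF={b8,b9}
  b2: DF={b8}
  b3: DF={b8,b9}
  b4: DF={b9}
  b5: DF={b8}
  b6: DF={b8,b9}
  b7: DF={b8,b9}
  b8: DF={b9}
  b9: DF=∅

φ for c: defs {b1,b2,b4,b5,b7,b9}
  DF⁺ = {b8,b9}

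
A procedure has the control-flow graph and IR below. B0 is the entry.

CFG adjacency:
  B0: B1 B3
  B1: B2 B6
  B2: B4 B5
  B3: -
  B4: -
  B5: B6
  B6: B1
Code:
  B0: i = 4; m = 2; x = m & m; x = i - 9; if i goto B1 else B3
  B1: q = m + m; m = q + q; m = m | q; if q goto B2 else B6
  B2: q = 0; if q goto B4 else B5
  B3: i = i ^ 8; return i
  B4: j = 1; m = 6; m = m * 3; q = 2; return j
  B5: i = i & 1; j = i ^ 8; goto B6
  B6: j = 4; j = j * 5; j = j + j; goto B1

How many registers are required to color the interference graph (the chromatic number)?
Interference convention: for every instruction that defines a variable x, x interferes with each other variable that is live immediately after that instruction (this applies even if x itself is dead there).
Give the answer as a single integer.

Per-block:
  B0: {i,m,x} / ∅
  B1: {m,q} / {m}
  B2: {q} / ∅
  B3: {i} / {i}
  B4: {j,m,q} / ∅
  B5: {i,j} / {i}
  B6: {j} / ∅

Backward fixpoint:
  live B0: ∅→{i,m}
  live B1: {i,m}→{i,m}
  live B2: {i,m}→{i,m}
  live B3: {i}→∅
  live B4: ∅→∅
  live B5: {i,m}→{i,m}
  live B6: {i,m}→{i,m}

Conflict graph:
  i↔{j,m,q,x}
  j↔{i,m,q}
  m↔{i,j,q,x}
  q↔{i,j,m}
  x↔{i,m}

Colouring:
  {i,j,m,q} pairwise interfere (4-clique) ⇒ χ ≥ 4
  4-colouring: R0={i}  R1={m}  R2={j,x}  R3={q}
  χ = 4

Answer: 4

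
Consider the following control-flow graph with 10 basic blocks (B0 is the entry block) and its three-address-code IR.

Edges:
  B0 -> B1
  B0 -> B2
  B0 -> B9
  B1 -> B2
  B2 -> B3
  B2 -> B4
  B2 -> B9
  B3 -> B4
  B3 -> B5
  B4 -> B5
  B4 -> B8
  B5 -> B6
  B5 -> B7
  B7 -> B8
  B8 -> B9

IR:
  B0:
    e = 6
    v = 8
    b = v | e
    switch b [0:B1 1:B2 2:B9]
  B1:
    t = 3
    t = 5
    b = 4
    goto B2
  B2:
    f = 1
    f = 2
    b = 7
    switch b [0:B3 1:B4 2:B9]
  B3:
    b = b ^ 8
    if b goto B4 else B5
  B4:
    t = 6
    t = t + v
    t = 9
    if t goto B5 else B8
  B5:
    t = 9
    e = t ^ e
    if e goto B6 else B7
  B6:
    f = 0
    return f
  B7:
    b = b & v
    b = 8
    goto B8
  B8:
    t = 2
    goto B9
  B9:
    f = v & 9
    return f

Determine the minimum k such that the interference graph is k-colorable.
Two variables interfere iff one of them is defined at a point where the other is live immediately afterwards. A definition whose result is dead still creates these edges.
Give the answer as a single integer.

def/use:
  B0: def={b,e,v} ue=∅
  B1: def={b,t} ue=∅
  B2: def={b,f} ue=∅
  B3: def={b} ue={b}
  B4: def={t} ue={v}
  B5: def={e,t} ue={e}
  B6: def={f} ue=∅
  B7: def={b} ue={b,v}
  B8: def={t} ue=∅
  B9: def={f} ue={v}

Live sets:
  B0: in=∅ out={e,v}
  B1: in={e,v} out={e,v}
  B2: in={e,v} out={b,e,v}
  B3: in={b,e,v} out={b,e,v}
  B4: in={b,e,v} out={b,e,v}
  B5: in={b,e,v} out={b,v}
  B6: in=∅ out=∅
  B7: in={b,v} out={v}
  B8: in={v} out={v}
  B9: in={v} out=∅

Interference:
  b↔{e,t,v}
  e↔{b,f,t,v}
  f↔{e,v}
  t↔{b,e,v}
  v↔{b,e,f,t}

Colouring:
  lower bound: {b,e,t,v} mutually conflict ⇒ χ ≥ 4
  4-colouring: r0={e}  r1={v}  r2={b,f}  r3={t}
  χ = 4

Answer: 4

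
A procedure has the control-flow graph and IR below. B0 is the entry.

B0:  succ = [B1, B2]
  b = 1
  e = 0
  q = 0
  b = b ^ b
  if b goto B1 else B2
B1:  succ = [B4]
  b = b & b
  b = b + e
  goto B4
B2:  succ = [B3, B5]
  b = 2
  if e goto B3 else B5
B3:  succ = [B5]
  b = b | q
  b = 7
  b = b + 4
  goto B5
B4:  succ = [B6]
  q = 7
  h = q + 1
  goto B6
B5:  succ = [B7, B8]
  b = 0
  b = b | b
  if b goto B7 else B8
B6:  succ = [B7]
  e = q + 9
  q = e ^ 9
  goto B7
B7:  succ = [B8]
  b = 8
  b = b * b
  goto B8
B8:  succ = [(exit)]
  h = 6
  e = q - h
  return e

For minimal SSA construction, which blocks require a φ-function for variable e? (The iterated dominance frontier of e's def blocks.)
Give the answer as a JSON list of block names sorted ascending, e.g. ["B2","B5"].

idom tree: B1←B0 B2←B0 B3←B2 B4←B1 B5←B2 B6←B4 B7←B0 B8←B0
Dom∩ at merges:
  B5: preds {B2,B3}: {B0,B2} ∩ {B0,B2,B3} = {B0,B2}; idom=B2
  B7: preds {B5,B6}: {B0,B2,B5} ∩ {B0,B1,B4,B6} = {B0}; idom=B0
  B8: preds {B5,B7}: {B0,B2,B5} ∩ {B0,B7} = {B0}; idom=B0

DF walk-up:
  B5←B2: walk · to B2
  B5←B3: walk B3 to B2
  B7←B5: walk B5→B2 to B0
  B7←B6: walk B6→B4→B1 to B0
  B8←B5: walk B5→B2 to B0
  B8←B7: walk B7 to B0
  B0: DF=∅
  B1: DF={B7}
  B2: DF={B7,B8}
  B3: DF={B5}
  B4: DF={B7}
  B5: DF={B7,B8}
  B6: DF={B7}
  B7: DF={B8}
  B8: DF=∅

φ for e: defs {B0,B6,B8}
  DF⁺ = {B7,B8}

Answer: ["B7", "B8"]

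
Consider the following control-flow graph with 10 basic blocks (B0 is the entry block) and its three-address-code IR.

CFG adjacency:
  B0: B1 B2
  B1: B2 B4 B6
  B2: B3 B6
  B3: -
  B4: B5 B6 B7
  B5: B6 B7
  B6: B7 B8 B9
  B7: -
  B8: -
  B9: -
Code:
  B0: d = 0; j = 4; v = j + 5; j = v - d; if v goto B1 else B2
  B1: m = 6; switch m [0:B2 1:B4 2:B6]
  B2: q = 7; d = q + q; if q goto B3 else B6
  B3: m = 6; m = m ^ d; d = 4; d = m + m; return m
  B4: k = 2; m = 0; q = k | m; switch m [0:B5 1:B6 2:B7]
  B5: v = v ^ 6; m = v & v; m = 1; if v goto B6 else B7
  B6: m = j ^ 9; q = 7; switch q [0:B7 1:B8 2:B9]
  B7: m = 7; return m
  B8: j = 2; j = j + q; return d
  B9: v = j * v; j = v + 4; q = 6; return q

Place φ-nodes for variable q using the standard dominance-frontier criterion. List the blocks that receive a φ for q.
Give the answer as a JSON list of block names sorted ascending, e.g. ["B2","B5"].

Answer: ["B6", "B7"]

Derivation:
idom tree: B1←B0 B2←B0 B3←B2 B4←B1 B5←B4 B6←B0 B7←B0 B8←B6 B9←B6
Dom at joins:
  B2: preds {B0,B1}: {B0} ∩ {B0,B1} = {B0}; idom=B0
  B6: preds {B1,B2,B4,B5}: {B0,B1} ∩ {B0,B2} ∩ {B0,B1,B4} ∩ {B0,B1,B4,B5} = {B0}; idom=B0
  B7: preds {B4,B5,B6}: {B0,B1,B4} ∩ {B0,B1,B4,B5} ∩ {B0,B6} = {B0}; idom=B0

Frontier:
  join B2 pred B0: · stop@B0
  join B2 pred B1: B1 stop@B0
  join B6 pred B1: B1 stop@B0
  join B6 pred B2: B2 stop@B0
  join B6 pred B4: B4→B1 stop@B0
  join B6 pred B5: B5→B4→B1 stop@B0
  join B7 pred B4: B4→B1 stop@B0
  join B7 pred B5: B5→B4→B1 stop@B0
  join B7 pred B6: B6 stop@B0
  B0: DF=∅
  B1: DF={B2,B6,B7}
  B2: DF={B6}
  B3: DF=∅
  B4: DF={B6,B7}
  B5: DF={B6,B7}
  B6: DF={B7}
  B7: DF=∅
  B8: DF=∅
  B9: DF=∅

φ for q: defs {B2,B4,B6,B9}
  DF⁺ = {B6,B7}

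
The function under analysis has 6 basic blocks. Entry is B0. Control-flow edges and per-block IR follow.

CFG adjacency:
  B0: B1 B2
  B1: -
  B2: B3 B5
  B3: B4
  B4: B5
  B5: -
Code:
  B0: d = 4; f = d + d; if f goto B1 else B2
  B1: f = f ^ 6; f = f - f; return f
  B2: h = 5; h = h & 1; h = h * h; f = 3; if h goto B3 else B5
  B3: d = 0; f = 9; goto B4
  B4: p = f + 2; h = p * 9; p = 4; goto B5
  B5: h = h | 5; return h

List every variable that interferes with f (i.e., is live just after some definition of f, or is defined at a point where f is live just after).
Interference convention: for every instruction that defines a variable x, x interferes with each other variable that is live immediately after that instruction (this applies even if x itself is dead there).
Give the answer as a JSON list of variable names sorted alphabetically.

Answer: ["h"]

Derivation:
def/use:
  B0 def {d,f} use ∅
  B1 def {f} use {f}
  B2 def {f,h} use ∅
  B3 def {d,f} use ∅
  B4 def {h,p} use {f}
  B5 def {h} use {h}

Liveness:
  B0: in=∅ out={f}
  B1: in={f} out=∅
  B2: in=∅ out={h}
  B3: in=∅ out={f}
  B4: in={f} out={h}
  B5: in={h} out=∅

Conflict graph:
  d — ∅
  f — {h}
  h — {f,p}
  p — {h}

N(f) = ["h"]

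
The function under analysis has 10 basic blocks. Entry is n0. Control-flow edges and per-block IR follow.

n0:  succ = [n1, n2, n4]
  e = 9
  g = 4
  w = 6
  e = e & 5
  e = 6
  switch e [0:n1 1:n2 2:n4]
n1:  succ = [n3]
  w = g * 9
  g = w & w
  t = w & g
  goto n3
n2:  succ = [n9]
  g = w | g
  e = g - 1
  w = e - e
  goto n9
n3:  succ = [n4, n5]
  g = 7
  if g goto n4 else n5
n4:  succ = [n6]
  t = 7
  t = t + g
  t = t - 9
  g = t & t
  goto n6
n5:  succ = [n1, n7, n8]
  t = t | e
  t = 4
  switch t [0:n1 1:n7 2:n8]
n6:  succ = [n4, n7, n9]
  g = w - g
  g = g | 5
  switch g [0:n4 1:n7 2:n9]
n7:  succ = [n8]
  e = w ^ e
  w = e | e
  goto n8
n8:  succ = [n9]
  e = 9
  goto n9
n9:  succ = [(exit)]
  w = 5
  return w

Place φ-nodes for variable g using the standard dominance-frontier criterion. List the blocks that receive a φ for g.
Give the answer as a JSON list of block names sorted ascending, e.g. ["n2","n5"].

Answer: ["n1", "n4", "n7", "n8", "n9"]

Analysis:
idom tree: n1←n0 n2←n0 n3←n1 n4←n0 n5←n3 n6←n4 n7←n0 n8←n0 n9←n0
Join-block Dom:
  n1: preds {n0,n5}: {n0} ∩ {n0,n1,n3,n5} = {n0}; idom=n0
  n4: preds {n0,n3,n6}: {n0} ∩ {n0,n1,n3} ∩ {n0,n4,n6} = {n0}; idom=n0
  n7: preds {n5,n6}: {n0,n1,n3,n5} ∩ {n0,n4,n6} = {n0}; idom=n0
  n8: preds {n5,n7}: {n0,n1,n3,n5} ∩ {n0,n7} = {n0}; idom=n0
  n9: preds {n2,n6,n8}: {n0,n2} ∩ {n0,n4,n6} ∩ {n0,n8} = {n0}; idom=n0

DF walk-up:
  join n1 pred n0: · stop@n0
  join n1 pred n5: n5→n3→n1 stop@n0
  join n4 pred n0: · stop@n0
  join n4 pred n3: n3→n1 stop@n0
  join n4 pred n6: n6→n4 stop@n0
  join n7 pred n5: n5→n3→n1 stop@n0
  join n7 pred n6: n6→n4 stop@n0
  join n8 pred n5: n5→n3→n1 stop@n0
  join n8 pred n7: n7 stop@n0
  join n9 pred n2: n2 stop@n0
  join n9 pred n6: n6→n4 stop@n0
  join n9 pred n8: n8 stop@n0
  n0 → ∅
  n1 → {n1,n4,n7,n8}
  n2 → {n9}
  n3 → {n1,n4,n7,n8}
  n4 → {n4,n7,n9}
  n5 → {n1,n7,n8}
  n6 → {n4,n7,n9}
  n7 → {n8}
  n8 → {n9}
  n9 → ∅

φ for g: defs {n0,n1,n2,n3,n4,n6}
  DF⁺ = {n1,n4,n7,n8,n9}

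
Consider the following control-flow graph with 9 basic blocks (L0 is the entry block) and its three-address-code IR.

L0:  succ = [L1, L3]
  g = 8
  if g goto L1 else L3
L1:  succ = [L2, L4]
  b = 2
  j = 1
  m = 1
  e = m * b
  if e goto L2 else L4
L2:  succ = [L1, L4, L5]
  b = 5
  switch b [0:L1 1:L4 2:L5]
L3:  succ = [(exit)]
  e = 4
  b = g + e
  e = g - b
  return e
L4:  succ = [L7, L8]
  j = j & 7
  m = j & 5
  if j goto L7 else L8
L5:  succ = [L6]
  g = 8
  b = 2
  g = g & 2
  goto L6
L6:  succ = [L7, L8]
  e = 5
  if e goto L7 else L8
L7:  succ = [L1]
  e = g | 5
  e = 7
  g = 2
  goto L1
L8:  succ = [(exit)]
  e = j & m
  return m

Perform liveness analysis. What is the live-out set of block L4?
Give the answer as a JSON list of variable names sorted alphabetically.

Block summaries:
  L0 def {g} use ∅
  L1 def {b,e,j,m} use ∅
  L2 def {b} use ∅
  L3 def {b,e} use {g}
  L4 def {j,m} use {j}
  L5 def {b,g} use ∅
  L6 def {e} use ∅
  L7 def {e,g} use {g}
  L8 def {e} use {j,m}

Liveness:
  L0 li=∅ lo={g}
  L1 li={g} lo={g,j,m}
  L2 li={g,j,m} lo={g,j,m}
  L3 li={g} lo=∅
  L4 li={g,j} lo={g,j,m}
  L5 li={j,m} lo={g,j,m}
  L6 li={g,j,m} lo={g,j,m}
  L7 li={g} lo={g}
  L8 li={j,m} lo=∅

live-out(L4) = ["g", "j", "m"]

Answer: ["g", "j", "m"]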